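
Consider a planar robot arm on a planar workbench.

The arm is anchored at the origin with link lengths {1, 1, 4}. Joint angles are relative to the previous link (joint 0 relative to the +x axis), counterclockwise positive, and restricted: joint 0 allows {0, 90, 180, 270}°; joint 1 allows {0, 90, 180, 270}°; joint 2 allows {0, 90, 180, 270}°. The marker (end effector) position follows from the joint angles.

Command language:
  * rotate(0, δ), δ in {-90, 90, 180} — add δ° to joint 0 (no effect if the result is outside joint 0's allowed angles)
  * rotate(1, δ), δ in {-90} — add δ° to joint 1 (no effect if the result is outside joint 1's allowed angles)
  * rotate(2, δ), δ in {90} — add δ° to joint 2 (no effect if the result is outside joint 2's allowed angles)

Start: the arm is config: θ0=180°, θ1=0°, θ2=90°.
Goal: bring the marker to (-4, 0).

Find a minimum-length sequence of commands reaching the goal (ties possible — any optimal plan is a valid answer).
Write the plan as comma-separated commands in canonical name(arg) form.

rotate(1, -90), rotate(1, -90), rotate(0, 90)

from: config: θ0=180°, θ1=0°, θ2=90°
t=1 rotate(1, -90) ⇒ config: θ0=180°, θ1=270°, θ2=90°
t=2 rotate(1, -90) ⇒ config: θ0=180°, θ1=180°, θ2=90°
t=3 rotate(0, 90) ⇒ config: θ0=270°, θ1=180°, θ2=90°
shorter routes all fall short; 3 is best.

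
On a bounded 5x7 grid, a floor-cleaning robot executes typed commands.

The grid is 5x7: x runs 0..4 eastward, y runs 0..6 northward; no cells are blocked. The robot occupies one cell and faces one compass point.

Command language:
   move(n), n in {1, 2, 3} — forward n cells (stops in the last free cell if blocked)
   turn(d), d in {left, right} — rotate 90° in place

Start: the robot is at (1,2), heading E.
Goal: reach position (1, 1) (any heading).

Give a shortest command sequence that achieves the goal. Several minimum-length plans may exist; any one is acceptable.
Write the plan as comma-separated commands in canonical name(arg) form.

turn(right), move(1)

start: at (1,2), heading E
t=1 turn(right) ⇒ at (1,2), heading S
t=2 move(1) ⇒ at (1,1), heading S
nothing shorter than 2 reaches the goal.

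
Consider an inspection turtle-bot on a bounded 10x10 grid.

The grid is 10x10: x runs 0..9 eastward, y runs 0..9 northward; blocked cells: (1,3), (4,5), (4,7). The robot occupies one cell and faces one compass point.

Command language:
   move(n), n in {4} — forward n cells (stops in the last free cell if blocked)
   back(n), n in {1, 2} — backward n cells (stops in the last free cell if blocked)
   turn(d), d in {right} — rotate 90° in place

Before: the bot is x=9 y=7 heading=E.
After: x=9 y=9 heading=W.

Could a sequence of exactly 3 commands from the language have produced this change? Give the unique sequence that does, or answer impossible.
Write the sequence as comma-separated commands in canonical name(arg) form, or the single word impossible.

turn(right), back(2), turn(right)

key: position moved to (9,9) AND the heading swung to W — translation plus rotation needed
begin: x=9 y=7 heading=E
1. turn(right) → x=9 y=7 heading=S
2. back(2) → x=9 y=9 heading=S
3. turn(right) → x=9 y=9 heading=W
no other 3-command option fits: unique.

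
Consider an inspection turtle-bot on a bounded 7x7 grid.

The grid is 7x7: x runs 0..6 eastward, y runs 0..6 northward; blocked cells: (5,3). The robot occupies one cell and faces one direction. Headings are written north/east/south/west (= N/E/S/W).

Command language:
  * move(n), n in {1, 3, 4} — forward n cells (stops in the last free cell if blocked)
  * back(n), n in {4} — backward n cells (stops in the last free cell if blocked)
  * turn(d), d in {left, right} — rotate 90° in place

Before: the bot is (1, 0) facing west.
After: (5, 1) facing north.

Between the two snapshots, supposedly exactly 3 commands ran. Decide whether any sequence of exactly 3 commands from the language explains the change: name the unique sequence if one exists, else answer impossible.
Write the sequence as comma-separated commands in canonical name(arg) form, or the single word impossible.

key: order matters: swapping back(4) and move(1) lands elsewhere
initial: (1, 0) facing west
t=1 back(4) ⇒ (5, 0) facing west
t=2 turn(right) ⇒ (5, 0) facing north
t=3 move(1) ⇒ (5, 1) facing north
uniquely the one of 216 3-step routes that fits.

back(4), turn(right), move(1)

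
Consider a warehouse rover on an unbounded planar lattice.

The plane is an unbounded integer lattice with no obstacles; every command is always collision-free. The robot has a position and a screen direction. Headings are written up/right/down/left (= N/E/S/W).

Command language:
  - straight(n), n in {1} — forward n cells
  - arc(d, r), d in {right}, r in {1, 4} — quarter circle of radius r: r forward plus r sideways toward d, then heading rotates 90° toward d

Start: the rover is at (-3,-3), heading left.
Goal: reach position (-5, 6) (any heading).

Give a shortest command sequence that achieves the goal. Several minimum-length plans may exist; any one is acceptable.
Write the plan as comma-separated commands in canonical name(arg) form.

from: at (-3,-3), heading left
step 1 (straight(1)): at (-4,-3), heading left
step 2 (straight(1)): at (-5,-3), heading left
step 3 (arc(right, 4)): at (-9,1), heading up
step 4 (straight(1)): at (-9,2), heading up
step 5 (arc(right, 4)): at (-5,6), heading right
nothing shorter than 5 reaches the goal.

straight(1), straight(1), arc(right, 4), straight(1), arc(right, 4)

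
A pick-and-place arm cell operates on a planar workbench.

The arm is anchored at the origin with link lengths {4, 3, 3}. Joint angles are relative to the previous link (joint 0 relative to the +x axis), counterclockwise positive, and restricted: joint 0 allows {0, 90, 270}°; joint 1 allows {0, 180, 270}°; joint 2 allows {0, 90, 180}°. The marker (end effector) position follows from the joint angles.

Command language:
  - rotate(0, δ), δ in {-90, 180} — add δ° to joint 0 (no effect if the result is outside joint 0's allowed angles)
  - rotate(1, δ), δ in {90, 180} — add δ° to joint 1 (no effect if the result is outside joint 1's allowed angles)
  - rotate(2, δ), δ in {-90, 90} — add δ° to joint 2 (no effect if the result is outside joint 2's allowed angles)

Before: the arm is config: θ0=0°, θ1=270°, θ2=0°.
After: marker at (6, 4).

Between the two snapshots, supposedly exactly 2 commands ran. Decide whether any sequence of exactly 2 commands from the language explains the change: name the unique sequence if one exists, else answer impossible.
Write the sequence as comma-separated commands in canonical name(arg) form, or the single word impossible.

key: order matters: swapping rotate(0, -90) and rotate(0, 180) lands elsewhere
begin: config: θ0=0°, θ1=270°, θ2=0°
1. rotate(0, -90) → config: θ0=270°, θ1=270°, θ2=0°
2. rotate(0, 180) → config: θ0=90°, θ1=270°, θ2=0°
no other 2-command option fits: unique.

rotate(0, -90), rotate(0, 180)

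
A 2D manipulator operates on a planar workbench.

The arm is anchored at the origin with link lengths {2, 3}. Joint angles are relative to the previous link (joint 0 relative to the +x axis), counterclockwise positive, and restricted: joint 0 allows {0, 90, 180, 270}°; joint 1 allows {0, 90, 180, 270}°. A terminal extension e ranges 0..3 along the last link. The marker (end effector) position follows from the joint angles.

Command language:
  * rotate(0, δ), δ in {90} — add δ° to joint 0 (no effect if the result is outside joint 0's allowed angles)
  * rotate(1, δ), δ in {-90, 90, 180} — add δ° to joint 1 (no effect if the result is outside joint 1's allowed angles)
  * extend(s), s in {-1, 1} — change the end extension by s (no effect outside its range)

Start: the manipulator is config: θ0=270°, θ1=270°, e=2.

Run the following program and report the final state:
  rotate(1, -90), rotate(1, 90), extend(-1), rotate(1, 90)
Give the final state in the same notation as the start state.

initial: config: θ0=270°, θ1=270°, e=2
t=1 rotate(1, -90) ⇒ config: θ0=270°, θ1=180°, e=2
t=2 rotate(1, 90) ⇒ config: θ0=270°, θ1=270°, e=2
t=3 extend(-1) ⇒ config: θ0=270°, θ1=270°, e=1
t=4 rotate(1, 90) ⇒ config: θ0=270°, θ1=0°, e=1

config: θ0=270°, θ1=0°, e=1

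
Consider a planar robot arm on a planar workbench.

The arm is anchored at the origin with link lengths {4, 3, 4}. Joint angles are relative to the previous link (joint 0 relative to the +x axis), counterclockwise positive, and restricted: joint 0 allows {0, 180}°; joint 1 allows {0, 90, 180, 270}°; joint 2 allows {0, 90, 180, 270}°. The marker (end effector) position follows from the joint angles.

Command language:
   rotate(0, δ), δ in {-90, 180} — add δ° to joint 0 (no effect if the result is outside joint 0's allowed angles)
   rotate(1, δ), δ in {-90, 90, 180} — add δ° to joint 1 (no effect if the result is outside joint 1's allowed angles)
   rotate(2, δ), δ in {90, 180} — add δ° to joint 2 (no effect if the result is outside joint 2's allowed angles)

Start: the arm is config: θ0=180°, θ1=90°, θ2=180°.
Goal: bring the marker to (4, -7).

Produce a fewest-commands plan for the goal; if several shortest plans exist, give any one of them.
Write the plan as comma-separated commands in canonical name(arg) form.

from: config: θ0=180°, θ1=90°, θ2=180°
[1] after rotate(2, 180): config: θ0=180°, θ1=90°, θ2=0°
[2] after rotate(0, 180): config: θ0=0°, θ1=90°, θ2=0°
[3] after rotate(1, 180): config: θ0=0°, θ1=270°, θ2=0°
nothing shorter than 3 reaches the goal.

rotate(2, 180), rotate(0, 180), rotate(1, 180)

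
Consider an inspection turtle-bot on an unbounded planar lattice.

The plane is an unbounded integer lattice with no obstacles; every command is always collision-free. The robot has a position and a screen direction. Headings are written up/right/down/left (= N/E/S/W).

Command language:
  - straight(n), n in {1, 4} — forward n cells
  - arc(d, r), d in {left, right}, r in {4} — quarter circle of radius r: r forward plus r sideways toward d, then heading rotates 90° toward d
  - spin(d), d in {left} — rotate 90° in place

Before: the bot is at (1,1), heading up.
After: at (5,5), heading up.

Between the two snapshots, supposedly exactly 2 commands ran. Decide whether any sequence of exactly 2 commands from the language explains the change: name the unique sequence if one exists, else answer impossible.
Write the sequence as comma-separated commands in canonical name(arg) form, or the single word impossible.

key: heading stays N — rotations cancel among the 2 commands
initial: at (1,1), heading up
[1] after arc(right, 4): at (5,5), heading right
[2] after spin(left): at (5,5), heading up
all 25 alternatives checked — unique.

arc(right, 4), spin(left)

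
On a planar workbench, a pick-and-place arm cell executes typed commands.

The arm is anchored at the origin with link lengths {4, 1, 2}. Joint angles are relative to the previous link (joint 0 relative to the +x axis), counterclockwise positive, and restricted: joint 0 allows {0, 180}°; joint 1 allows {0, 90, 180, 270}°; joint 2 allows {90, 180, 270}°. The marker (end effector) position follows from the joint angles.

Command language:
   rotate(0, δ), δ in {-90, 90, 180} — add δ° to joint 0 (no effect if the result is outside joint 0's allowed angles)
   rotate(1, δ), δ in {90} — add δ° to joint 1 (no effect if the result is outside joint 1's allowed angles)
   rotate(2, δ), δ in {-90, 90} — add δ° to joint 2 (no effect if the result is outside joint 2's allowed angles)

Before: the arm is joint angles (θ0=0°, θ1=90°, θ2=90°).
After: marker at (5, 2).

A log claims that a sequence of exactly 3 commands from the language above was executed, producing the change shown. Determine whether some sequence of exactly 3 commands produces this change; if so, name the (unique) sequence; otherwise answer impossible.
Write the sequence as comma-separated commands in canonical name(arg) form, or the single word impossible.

initial: joint angles (θ0=0°, θ1=90°, θ2=90°)
step 1 (rotate(1, 90)): joint angles (θ0=0°, θ1=180°, θ2=90°)
step 2 (rotate(1, 90)): joint angles (θ0=0°, θ1=270°, θ2=90°)
step 3 (rotate(1, 90)): joint angles (θ0=0°, θ1=0°, θ2=90°)
no other 3-command option fits: unique.

rotate(1, 90), rotate(1, 90), rotate(1, 90)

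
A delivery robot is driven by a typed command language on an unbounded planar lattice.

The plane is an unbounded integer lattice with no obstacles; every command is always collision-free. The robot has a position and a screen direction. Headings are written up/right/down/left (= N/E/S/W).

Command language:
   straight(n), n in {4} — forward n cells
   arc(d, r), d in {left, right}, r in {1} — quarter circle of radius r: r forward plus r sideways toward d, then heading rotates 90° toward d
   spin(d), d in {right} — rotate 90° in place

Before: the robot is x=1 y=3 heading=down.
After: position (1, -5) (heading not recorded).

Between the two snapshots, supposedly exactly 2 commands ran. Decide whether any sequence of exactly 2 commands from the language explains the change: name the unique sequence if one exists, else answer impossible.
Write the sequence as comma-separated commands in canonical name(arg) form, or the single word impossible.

start: x=1 y=3 heading=down
t=1 straight(4) ⇒ x=1 y=-1 heading=down
t=2 straight(4) ⇒ x=1 y=-5 heading=down
no rival 2-sequence matches.

straight(4), straight(4)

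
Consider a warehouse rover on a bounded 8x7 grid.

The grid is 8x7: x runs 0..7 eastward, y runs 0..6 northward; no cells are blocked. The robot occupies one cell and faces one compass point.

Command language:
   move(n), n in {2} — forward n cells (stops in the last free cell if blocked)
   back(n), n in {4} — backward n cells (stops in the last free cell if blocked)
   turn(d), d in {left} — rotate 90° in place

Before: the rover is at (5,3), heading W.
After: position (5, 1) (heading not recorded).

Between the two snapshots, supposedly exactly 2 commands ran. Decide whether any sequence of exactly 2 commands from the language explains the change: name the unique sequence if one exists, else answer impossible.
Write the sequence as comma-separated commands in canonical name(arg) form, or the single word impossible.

turn(left), move(2)

key: order matters: swapping turn(left) and move(2) lands elsewhere
begin: at (5,3), heading W
1. turn(left) → at (5,3), heading S
2. move(2) → at (5,1), heading S
no rival 2-sequence matches.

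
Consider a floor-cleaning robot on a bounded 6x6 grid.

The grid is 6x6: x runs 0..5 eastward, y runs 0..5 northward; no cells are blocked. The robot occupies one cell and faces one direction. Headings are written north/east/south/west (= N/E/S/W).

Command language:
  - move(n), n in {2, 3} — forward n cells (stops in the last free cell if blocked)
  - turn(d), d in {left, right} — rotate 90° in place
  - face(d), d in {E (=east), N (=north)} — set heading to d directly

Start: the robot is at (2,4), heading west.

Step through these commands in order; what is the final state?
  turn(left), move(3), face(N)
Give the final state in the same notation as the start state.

at (2,1), heading north

t0: at (2,4), heading west
step 1 (turn(left)): at (2,4), heading south
step 2 (move(3)): at (2,1), heading south
step 3 (face(N)): at (2,1), heading north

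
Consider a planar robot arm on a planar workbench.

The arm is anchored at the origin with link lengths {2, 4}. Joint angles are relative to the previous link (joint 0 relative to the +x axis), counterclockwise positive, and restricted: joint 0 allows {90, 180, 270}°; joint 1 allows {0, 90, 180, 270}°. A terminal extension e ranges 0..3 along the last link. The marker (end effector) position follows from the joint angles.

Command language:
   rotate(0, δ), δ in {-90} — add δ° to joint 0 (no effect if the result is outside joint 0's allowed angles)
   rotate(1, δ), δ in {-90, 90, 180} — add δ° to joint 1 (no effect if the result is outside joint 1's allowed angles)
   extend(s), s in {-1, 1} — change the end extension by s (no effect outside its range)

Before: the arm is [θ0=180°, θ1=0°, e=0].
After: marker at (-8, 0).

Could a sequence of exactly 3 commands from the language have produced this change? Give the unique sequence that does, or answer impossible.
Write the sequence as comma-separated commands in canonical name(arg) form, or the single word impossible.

key: running extend(1) before extend(-1) would end elsewhere — order is forced
start: [θ0=180°, θ1=0°, e=0]
1. extend(-1) → [θ0=180°, θ1=0°, e=0]
2. extend(1) → [θ0=180°, θ1=0°, e=1]
3. extend(1) → [θ0=180°, θ1=0°, e=2]
all 216 alternatives checked — unique.

extend(-1), extend(1), extend(1)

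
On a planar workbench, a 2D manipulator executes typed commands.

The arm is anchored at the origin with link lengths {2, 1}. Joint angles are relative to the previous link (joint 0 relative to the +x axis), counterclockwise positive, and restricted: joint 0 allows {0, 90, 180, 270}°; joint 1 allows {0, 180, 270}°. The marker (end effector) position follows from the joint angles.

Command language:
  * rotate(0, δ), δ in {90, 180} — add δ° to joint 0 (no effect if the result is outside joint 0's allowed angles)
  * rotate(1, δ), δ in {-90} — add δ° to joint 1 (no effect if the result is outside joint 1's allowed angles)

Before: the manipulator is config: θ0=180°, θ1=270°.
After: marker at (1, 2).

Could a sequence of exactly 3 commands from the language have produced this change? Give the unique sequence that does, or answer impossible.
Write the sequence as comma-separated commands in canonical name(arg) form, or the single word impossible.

start: config: θ0=180°, θ1=270°
t=1 rotate(0, 90) ⇒ config: θ0=270°, θ1=270°
t=2 rotate(0, 90) ⇒ config: θ0=0°, θ1=270°
t=3 rotate(0, 90) ⇒ config: θ0=90°, θ1=270°
all 27 alternatives checked — unique.

rotate(0, 90), rotate(0, 90), rotate(0, 90)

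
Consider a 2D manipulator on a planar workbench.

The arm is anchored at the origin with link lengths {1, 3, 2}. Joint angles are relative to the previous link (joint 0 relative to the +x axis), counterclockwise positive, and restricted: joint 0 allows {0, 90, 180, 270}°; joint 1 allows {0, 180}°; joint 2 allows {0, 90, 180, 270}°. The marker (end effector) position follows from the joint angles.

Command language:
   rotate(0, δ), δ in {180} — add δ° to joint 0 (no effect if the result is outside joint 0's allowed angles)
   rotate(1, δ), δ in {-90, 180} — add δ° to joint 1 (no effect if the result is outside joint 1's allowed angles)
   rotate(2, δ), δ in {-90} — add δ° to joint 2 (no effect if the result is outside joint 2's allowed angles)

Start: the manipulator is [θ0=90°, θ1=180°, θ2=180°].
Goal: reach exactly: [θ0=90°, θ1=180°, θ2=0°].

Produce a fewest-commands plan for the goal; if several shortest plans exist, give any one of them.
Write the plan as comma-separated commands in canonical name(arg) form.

t0: [θ0=90°, θ1=180°, θ2=180°]
[1] after rotate(2, -90): [θ0=90°, θ1=180°, θ2=90°]
[2] after rotate(2, -90): [θ0=90°, θ1=180°, θ2=0°]
nothing shorter than 2 reaches the goal.

rotate(2, -90), rotate(2, -90)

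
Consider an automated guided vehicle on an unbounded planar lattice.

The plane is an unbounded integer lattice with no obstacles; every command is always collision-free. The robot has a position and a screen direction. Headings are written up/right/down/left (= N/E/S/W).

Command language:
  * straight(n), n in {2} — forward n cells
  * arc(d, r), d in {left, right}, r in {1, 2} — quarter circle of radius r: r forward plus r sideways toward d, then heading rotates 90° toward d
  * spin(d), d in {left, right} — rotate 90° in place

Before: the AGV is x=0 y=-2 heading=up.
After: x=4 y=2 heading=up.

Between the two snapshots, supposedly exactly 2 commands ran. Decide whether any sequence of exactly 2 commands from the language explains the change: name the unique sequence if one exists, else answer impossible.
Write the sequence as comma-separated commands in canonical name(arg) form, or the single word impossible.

arc(right, 2), arc(left, 2)

key: heading stays N — rotations cancel among the 2 commands
t0: x=0 y=-2 heading=up
step 1 (arc(right, 2)): x=2 y=0 heading=right
step 2 (arc(left, 2)): x=4 y=2 heading=up
no rival 2-sequence matches.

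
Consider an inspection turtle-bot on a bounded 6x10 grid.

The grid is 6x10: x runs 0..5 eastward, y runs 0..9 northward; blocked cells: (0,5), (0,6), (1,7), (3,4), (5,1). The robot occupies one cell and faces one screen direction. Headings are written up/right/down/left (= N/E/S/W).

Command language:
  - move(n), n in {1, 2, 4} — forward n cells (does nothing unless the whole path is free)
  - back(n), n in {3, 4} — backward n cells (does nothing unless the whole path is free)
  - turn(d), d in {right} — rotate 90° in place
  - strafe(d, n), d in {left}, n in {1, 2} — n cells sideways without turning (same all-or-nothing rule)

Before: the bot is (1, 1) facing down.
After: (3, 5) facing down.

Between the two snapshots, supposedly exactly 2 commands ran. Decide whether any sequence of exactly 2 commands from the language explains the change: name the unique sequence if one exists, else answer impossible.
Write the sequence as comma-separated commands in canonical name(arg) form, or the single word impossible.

key: running strafe(left, 2) before back(4) would end elsewhere — order is forced
begin: (1, 1) facing down
step 1 (back(4)): (1, 5) facing down
step 2 (strafe(left, 2)): (3, 5) facing down
uniquely the one of 64 2-step routes that fits.

back(4), strafe(left, 2)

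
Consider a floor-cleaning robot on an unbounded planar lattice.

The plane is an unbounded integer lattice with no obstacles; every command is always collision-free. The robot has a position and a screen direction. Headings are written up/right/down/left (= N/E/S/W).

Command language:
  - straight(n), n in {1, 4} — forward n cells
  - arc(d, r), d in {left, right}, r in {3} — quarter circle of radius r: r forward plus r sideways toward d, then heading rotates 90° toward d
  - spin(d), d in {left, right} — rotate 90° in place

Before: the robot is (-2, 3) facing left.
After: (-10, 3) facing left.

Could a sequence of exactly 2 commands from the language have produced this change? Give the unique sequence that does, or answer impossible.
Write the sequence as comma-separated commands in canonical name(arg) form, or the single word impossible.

key: still facing W at the end — nothing in the sequence rotates
begin: (-2, 3) facing left
step 1 (straight(4)): (-6, 3) facing left
step 2 (straight(4)): (-10, 3) facing left
no rival 2-sequence matches.

straight(4), straight(4)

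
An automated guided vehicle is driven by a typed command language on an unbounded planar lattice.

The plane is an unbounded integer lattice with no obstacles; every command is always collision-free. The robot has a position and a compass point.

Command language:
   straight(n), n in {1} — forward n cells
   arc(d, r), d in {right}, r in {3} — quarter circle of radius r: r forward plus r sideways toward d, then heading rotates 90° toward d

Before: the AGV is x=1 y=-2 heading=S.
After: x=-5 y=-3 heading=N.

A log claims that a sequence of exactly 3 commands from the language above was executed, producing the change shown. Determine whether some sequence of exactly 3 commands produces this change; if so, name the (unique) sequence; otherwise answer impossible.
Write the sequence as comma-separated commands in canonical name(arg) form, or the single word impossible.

straight(1), arc(right, 3), arc(right, 3)

key: cell and facing (now N) both changed — the 3 commands mix motion and turning
begin: x=1 y=-2 heading=S
step 1 (straight(1)): x=1 y=-3 heading=S
step 2 (arc(right, 3)): x=-2 y=-6 heading=W
step 3 (arc(right, 3)): x=-5 y=-3 heading=N
all 8 alternatives checked — unique.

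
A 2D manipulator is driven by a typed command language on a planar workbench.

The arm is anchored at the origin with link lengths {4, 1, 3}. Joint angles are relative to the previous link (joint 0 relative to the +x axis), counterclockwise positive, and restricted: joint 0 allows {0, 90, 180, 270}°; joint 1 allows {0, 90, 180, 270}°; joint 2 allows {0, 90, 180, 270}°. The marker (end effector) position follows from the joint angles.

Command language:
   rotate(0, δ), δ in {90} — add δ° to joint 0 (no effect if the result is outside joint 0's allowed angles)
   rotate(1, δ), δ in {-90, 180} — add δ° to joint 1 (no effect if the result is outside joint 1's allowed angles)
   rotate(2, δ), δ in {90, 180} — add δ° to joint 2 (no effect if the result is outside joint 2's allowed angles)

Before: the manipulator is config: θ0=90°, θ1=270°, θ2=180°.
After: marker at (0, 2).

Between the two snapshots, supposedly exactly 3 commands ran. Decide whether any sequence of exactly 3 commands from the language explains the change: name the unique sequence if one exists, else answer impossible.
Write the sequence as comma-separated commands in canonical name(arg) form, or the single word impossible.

initial: config: θ0=90°, θ1=270°, θ2=180°
1. rotate(1, -90) → config: θ0=90°, θ1=180°, θ2=180°
2. rotate(1, -90) → config: θ0=90°, θ1=90°, θ2=180°
3. rotate(1, -90) → config: θ0=90°, θ1=0°, θ2=180°
all 125 alternatives checked — unique.

rotate(1, -90), rotate(1, -90), rotate(1, -90)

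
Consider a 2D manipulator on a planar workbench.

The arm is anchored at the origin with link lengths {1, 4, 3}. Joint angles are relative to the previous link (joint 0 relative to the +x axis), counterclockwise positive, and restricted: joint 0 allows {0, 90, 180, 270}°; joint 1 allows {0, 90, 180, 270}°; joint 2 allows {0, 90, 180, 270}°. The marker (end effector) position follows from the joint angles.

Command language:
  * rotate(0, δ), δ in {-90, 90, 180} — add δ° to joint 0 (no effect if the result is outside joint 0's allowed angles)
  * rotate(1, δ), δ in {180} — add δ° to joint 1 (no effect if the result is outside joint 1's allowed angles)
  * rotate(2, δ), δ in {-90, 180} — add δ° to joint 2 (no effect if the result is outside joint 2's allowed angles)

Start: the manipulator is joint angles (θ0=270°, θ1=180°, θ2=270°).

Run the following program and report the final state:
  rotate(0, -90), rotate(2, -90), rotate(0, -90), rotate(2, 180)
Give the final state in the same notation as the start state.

joint angles (θ0=90°, θ1=180°, θ2=0°)

begin: joint angles (θ0=270°, θ1=180°, θ2=270°)
step 1 (rotate(0, -90)): joint angles (θ0=180°, θ1=180°, θ2=270°)
step 2 (rotate(2, -90)): joint angles (θ0=180°, θ1=180°, θ2=180°)
step 3 (rotate(0, -90)): joint angles (θ0=90°, θ1=180°, θ2=180°)
step 4 (rotate(2, 180)): joint angles (θ0=90°, θ1=180°, θ2=0°)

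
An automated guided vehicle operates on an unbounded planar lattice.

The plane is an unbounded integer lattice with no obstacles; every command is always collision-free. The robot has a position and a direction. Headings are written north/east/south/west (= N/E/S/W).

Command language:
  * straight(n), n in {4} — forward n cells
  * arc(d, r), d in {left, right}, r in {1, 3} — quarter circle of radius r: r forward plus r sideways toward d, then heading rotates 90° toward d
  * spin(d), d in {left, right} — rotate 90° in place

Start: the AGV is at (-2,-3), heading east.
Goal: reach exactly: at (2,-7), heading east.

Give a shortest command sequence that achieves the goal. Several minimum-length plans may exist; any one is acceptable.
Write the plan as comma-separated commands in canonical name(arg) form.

arc(right, 1), arc(left, 3)

begin: at (-2,-3), heading east
[1] after arc(right, 1): at (-1,-4), heading south
[2] after arc(left, 3): at (2,-7), heading east
nothing shorter than 2 reaches the goal.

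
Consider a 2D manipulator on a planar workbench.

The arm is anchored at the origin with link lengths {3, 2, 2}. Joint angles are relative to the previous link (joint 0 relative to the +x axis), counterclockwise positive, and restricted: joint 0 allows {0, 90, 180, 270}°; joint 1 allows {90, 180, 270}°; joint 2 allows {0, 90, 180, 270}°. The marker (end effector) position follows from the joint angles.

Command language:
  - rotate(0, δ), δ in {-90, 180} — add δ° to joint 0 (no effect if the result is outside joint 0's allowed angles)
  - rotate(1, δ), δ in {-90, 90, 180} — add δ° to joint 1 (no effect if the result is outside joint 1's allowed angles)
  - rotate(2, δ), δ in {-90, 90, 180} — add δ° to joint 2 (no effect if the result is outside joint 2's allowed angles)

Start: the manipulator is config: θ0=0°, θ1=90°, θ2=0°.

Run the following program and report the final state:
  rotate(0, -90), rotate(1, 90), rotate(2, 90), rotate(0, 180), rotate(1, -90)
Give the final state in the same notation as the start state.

begin: config: θ0=0°, θ1=90°, θ2=0°
[1] after rotate(0, -90): config: θ0=270°, θ1=90°, θ2=0°
[2] after rotate(1, 90): config: θ0=270°, θ1=180°, θ2=0°
[3] after rotate(2, 90): config: θ0=270°, θ1=180°, θ2=90°
[4] after rotate(0, 180): config: θ0=90°, θ1=180°, θ2=90°
[5] after rotate(1, -90): config: θ0=90°, θ1=90°, θ2=90°

config: θ0=90°, θ1=90°, θ2=90°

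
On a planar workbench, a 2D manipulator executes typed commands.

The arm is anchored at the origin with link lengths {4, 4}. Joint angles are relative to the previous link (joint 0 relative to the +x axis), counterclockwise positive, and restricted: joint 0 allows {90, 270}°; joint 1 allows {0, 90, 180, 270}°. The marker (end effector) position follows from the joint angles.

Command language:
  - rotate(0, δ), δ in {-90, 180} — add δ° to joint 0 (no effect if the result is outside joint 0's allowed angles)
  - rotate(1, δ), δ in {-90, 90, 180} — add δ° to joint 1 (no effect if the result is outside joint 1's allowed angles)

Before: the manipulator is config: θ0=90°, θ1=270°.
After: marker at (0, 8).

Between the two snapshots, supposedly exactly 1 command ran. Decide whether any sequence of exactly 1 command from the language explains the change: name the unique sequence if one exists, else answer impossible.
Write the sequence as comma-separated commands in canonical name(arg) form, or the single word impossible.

t0: config: θ0=90°, θ1=270°
[1] after rotate(1, 90): config: θ0=90°, θ1=0°
all 5 alternatives checked — unique.

rotate(1, 90)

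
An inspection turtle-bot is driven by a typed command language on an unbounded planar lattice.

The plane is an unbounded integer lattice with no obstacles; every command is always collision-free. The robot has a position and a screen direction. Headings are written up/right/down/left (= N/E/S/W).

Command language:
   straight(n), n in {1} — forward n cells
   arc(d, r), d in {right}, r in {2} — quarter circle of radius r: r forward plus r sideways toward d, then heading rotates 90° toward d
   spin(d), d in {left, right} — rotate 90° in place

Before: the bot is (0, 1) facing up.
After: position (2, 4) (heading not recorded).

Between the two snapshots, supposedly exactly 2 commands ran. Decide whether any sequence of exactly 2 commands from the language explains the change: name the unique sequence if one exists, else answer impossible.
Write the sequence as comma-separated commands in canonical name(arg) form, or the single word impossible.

straight(1), arc(right, 2)

key: running arc(right, 2) before straight(1) would end elsewhere — order is forced
start: (0, 1) facing up
[1] after straight(1): (0, 2) facing up
[2] after arc(right, 2): (2, 4) facing right
all 16 alternatives checked — unique.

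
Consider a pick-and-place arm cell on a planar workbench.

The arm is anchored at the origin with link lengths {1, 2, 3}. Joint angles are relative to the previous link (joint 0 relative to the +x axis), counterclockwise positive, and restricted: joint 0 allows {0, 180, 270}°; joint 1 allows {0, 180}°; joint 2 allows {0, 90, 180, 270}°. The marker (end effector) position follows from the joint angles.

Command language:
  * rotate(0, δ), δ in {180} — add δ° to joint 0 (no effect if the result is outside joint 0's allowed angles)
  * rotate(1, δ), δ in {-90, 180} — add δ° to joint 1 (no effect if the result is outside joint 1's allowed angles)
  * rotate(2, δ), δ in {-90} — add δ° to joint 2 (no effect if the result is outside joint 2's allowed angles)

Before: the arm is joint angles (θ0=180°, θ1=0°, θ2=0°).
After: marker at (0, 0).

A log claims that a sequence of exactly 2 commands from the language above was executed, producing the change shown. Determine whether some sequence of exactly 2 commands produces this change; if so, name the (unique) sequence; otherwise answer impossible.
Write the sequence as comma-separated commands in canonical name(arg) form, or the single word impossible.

from: joint angles (θ0=180°, θ1=0°, θ2=0°)
[1] after rotate(2, -90): joint angles (θ0=180°, θ1=0°, θ2=270°)
[2] after rotate(2, -90): joint angles (θ0=180°, θ1=0°, θ2=180°)
no other 2-command option fits: unique.

rotate(2, -90), rotate(2, -90)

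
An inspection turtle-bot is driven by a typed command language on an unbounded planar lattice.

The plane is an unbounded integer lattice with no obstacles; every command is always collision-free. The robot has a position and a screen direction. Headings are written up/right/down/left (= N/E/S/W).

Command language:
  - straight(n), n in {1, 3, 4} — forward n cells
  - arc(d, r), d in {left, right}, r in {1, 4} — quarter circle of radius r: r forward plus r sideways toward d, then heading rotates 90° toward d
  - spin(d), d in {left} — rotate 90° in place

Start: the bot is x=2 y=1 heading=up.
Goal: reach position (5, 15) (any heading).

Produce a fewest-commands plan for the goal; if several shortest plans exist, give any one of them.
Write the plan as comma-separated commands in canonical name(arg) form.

initial: x=2 y=1 heading=up
1. straight(1) → x=2 y=2 heading=up
2. arc(right, 4) → x=6 y=6 heading=right
3. arc(left, 4) → x=10 y=10 heading=up
4. arc(left, 1) → x=9 y=11 heading=left
5. arc(right, 4) → x=5 y=15 heading=up
no 4-step plan works, so 5 is optimal.

straight(1), arc(right, 4), arc(left, 4), arc(left, 1), arc(right, 4)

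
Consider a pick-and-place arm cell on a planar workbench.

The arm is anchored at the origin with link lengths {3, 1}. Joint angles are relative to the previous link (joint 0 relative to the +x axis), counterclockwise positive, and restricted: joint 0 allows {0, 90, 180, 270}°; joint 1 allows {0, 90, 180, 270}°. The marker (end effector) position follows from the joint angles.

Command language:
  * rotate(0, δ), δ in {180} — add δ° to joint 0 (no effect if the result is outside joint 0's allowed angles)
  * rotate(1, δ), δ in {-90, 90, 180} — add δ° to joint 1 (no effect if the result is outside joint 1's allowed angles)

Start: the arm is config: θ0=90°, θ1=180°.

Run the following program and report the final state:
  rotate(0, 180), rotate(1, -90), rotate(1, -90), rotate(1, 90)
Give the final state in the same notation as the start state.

initial: config: θ0=90°, θ1=180°
step 1 (rotate(0, 180)): config: θ0=270°, θ1=180°
step 2 (rotate(1, -90)): config: θ0=270°, θ1=90°
step 3 (rotate(1, -90)): config: θ0=270°, θ1=0°
step 4 (rotate(1, 90)): config: θ0=270°, θ1=90°

config: θ0=270°, θ1=90°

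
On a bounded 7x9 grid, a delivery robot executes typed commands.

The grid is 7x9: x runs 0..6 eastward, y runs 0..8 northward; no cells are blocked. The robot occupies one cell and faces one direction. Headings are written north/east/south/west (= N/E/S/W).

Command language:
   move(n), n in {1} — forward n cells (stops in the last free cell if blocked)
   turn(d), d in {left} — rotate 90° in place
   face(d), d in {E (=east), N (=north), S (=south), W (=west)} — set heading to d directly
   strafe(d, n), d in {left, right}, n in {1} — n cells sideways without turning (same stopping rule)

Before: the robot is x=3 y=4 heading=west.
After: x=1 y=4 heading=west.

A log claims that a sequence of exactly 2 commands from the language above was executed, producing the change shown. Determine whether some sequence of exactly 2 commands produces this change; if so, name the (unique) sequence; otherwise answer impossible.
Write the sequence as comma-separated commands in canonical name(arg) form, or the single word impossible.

move(1), move(1)

key: still facing W at the end — nothing in the sequence rotates
begin: x=3 y=4 heading=west
t=1 move(1) ⇒ x=2 y=4 heading=west
t=2 move(1) ⇒ x=1 y=4 heading=west
uniquely the one of 64 2-step routes that fits.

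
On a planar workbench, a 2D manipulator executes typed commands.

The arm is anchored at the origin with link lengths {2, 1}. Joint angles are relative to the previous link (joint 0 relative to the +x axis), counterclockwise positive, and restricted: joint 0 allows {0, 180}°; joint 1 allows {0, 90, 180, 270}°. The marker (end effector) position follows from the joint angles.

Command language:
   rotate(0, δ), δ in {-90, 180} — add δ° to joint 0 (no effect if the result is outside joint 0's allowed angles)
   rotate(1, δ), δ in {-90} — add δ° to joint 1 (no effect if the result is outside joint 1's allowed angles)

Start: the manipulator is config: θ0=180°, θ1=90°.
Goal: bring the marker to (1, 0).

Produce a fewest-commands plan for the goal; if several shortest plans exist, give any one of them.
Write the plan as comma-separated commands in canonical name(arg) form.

rotate(1, -90), rotate(1, -90), rotate(1, -90), rotate(0, 180)

t0: config: θ0=180°, θ1=90°
t=1 rotate(1, -90) ⇒ config: θ0=180°, θ1=0°
t=2 rotate(1, -90) ⇒ config: θ0=180°, θ1=270°
t=3 rotate(1, -90) ⇒ config: θ0=180°, θ1=180°
t=4 rotate(0, 180) ⇒ config: θ0=0°, θ1=180°
minimal: 4 command(s), checked below 4.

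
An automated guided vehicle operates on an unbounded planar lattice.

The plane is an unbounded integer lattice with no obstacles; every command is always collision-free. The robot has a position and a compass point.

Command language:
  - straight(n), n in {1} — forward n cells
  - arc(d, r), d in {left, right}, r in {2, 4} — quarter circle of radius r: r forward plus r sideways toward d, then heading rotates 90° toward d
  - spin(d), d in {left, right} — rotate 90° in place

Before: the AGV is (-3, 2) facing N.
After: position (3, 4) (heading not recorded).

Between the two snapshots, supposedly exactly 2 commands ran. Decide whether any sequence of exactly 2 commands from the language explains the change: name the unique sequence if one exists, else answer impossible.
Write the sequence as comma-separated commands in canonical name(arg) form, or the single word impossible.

key: running arc(right, 2) before arc(right, 4) would end elsewhere — order is forced
t0: (-3, 2) facing N
1. arc(right, 4) → (1, 6) facing E
2. arc(right, 2) → (3, 4) facing S
no rival 2-sequence matches.

arc(right, 4), arc(right, 2)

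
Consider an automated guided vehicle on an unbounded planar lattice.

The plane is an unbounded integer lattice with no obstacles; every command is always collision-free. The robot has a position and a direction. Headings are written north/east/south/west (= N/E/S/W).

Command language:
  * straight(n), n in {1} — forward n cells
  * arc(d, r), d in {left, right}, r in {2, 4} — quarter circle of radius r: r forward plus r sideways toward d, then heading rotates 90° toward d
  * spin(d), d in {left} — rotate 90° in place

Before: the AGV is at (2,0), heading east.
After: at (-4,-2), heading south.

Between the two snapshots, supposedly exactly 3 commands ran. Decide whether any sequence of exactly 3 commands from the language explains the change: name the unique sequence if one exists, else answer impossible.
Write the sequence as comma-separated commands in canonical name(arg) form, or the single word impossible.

spin(left), arc(left, 2), arc(left, 4)

key: cell and facing (now S) both changed — the 3 commands mix motion and turning
begin: at (2,0), heading east
[1] after spin(left): at (2,0), heading north
[2] after arc(left, 2): at (0,2), heading west
[3] after arc(left, 4): at (-4,-2), heading south
all 216 alternatives checked — unique.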